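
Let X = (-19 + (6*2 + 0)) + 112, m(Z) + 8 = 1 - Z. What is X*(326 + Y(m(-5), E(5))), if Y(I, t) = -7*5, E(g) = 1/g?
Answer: 30555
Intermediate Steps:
m(Z) = -7 - Z (m(Z) = -8 + (1 - Z) = -7 - Z)
E(g) = 1/g
Y(I, t) = -35
X = 105 (X = (-19 + (12 + 0)) + 112 = (-19 + 12) + 112 = -7 + 112 = 105)
X*(326 + Y(m(-5), E(5))) = 105*(326 - 35) = 105*291 = 30555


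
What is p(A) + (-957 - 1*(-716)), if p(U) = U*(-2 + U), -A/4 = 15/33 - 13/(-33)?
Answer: -242513/1089 ≈ -222.69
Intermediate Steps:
A = -112/33 (A = -4*(15/33 - 13/(-33)) = -4*(15*(1/33) - 13*(-1/33)) = -4*(5/11 + 13/33) = -4*28/33 = -112/33 ≈ -3.3939)
p(A) + (-957 - 1*(-716)) = -112*(-2 - 112/33)/33 + (-957 - 1*(-716)) = -112/33*(-178/33) + (-957 + 716) = 19936/1089 - 241 = -242513/1089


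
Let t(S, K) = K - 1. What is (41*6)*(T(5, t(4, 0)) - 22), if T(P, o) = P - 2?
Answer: -4674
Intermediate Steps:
t(S, K) = -1 + K
T(P, o) = -2 + P
(41*6)*(T(5, t(4, 0)) - 22) = (41*6)*((-2 + 5) - 22) = 246*(3 - 22) = 246*(-19) = -4674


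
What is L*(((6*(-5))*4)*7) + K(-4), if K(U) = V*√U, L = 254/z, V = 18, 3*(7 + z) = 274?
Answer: -640080/253 + 36*I ≈ -2530.0 + 36.0*I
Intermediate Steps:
z = 253/3 (z = -7 + (⅓)*274 = -7 + 274/3 = 253/3 ≈ 84.333)
L = 762/253 (L = 254/(253/3) = 254*(3/253) = 762/253 ≈ 3.0119)
K(U) = 18*√U
L*(((6*(-5))*4)*7) + K(-4) = 762*(((6*(-5))*4)*7)/253 + 18*√(-4) = 762*(-30*4*7)/253 + 18*(2*I) = 762*(-120*7)/253 + 36*I = (762/253)*(-840) + 36*I = -640080/253 + 36*I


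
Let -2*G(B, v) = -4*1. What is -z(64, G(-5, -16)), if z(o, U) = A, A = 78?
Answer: -78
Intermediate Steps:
G(B, v) = 2 (G(B, v) = -(-2) = -½*(-4) = 2)
z(o, U) = 78
-z(64, G(-5, -16)) = -1*78 = -78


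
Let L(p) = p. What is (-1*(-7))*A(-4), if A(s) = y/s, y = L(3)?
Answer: -21/4 ≈ -5.2500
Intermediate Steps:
y = 3
A(s) = 3/s
(-1*(-7))*A(-4) = (-1*(-7))*(3/(-4)) = 7*(3*(-1/4)) = 7*(-3/4) = -21/4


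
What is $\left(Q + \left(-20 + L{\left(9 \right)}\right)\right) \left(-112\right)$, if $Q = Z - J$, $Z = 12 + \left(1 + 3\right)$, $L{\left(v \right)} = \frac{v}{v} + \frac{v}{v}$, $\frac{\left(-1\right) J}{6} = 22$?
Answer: $-14560$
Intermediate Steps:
$J = -132$ ($J = \left(-6\right) 22 = -132$)
$L{\left(v \right)} = 2$ ($L{\left(v \right)} = 1 + 1 = 2$)
$Z = 16$ ($Z = 12 + 4 = 16$)
$Q = 148$ ($Q = 16 - -132 = 16 + 132 = 148$)
$\left(Q + \left(-20 + L{\left(9 \right)}\right)\right) \left(-112\right) = \left(148 + \left(-20 + 2\right)\right) \left(-112\right) = \left(148 - 18\right) \left(-112\right) = 130 \left(-112\right) = -14560$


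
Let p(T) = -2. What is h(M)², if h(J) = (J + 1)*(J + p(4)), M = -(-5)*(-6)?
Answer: 861184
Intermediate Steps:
M = -30 (M = -1*30 = -30)
h(J) = (1 + J)*(-2 + J) (h(J) = (J + 1)*(J - 2) = (1 + J)*(-2 + J))
h(M)² = (-2 + (-30)² - 1*(-30))² = (-2 + 900 + 30)² = 928² = 861184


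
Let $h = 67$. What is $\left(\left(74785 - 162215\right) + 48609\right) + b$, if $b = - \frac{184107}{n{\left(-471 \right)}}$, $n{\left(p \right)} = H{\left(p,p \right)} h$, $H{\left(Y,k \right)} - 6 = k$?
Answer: $- \frac{403094716}{10385} \approx -38815.0$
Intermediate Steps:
$H{\left(Y,k \right)} = 6 + k$
$n{\left(p \right)} = 402 + 67 p$ ($n{\left(p \right)} = \left(6 + p\right) 67 = 402 + 67 p$)
$b = \frac{61369}{10385}$ ($b = - \frac{184107}{402 + 67 \left(-471\right)} = - \frac{184107}{402 - 31557} = - \frac{184107}{-31155} = \left(-184107\right) \left(- \frac{1}{31155}\right) = \frac{61369}{10385} \approx 5.9094$)
$\left(\left(74785 - 162215\right) + 48609\right) + b = \left(\left(74785 - 162215\right) + 48609\right) + \frac{61369}{10385} = \left(-87430 + 48609\right) + \frac{61369}{10385} = -38821 + \frac{61369}{10385} = - \frac{403094716}{10385}$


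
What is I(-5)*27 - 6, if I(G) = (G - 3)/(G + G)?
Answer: 78/5 ≈ 15.600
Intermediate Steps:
I(G) = (-3 + G)/(2*G) (I(G) = (-3 + G)/((2*G)) = (-3 + G)*(1/(2*G)) = (-3 + G)/(2*G))
I(-5)*27 - 6 = ((½)*(-3 - 5)/(-5))*27 - 6 = ((½)*(-⅕)*(-8))*27 - 6 = (⅘)*27 - 6 = 108/5 - 6 = 78/5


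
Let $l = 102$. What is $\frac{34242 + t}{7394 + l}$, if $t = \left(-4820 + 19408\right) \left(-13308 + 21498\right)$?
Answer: $\frac{59754981}{3748} \approx 15943.0$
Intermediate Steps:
$t = 119475720$ ($t = 14588 \cdot 8190 = 119475720$)
$\frac{34242 + t}{7394 + l} = \frac{34242 + 119475720}{7394 + 102} = \frac{119509962}{7496} = 119509962 \cdot \frac{1}{7496} = \frac{59754981}{3748}$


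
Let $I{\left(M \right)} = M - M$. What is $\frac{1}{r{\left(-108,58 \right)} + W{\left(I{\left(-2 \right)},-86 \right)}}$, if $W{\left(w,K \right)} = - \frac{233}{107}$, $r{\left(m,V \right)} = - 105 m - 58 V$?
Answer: $\frac{107}{853199} \approx 0.00012541$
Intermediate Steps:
$I{\left(M \right)} = 0$
$W{\left(w,K \right)} = - \frac{233}{107}$ ($W{\left(w,K \right)} = \left(-233\right) \frac{1}{107} = - \frac{233}{107}$)
$\frac{1}{r{\left(-108,58 \right)} + W{\left(I{\left(-2 \right)},-86 \right)}} = \frac{1}{\left(\left(-105\right) \left(-108\right) - 3364\right) - \frac{233}{107}} = \frac{1}{\left(11340 - 3364\right) - \frac{233}{107}} = \frac{1}{7976 - \frac{233}{107}} = \frac{1}{\frac{853199}{107}} = \frac{107}{853199}$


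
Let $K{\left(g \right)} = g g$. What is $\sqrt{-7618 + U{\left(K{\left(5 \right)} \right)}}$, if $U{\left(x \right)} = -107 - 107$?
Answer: $2 i \sqrt{1958} \approx 88.499 i$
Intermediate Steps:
$K{\left(g \right)} = g^{2}$
$U{\left(x \right)} = -214$ ($U{\left(x \right)} = -107 - 107 = -214$)
$\sqrt{-7618 + U{\left(K{\left(5 \right)} \right)}} = \sqrt{-7618 - 214} = \sqrt{-7832} = 2 i \sqrt{1958}$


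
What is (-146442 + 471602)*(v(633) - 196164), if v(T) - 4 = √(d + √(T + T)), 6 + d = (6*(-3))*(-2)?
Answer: -63783385600 + 325160*√(30 + √1266) ≈ -6.3781e+10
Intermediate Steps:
d = 30 (d = -6 + (6*(-3))*(-2) = -6 - 18*(-2) = -6 + 36 = 30)
v(T) = 4 + √(30 + √2*√T) (v(T) = 4 + √(30 + √(T + T)) = 4 + √(30 + √(2*T)) = 4 + √(30 + √2*√T))
(-146442 + 471602)*(v(633) - 196164) = (-146442 + 471602)*((4 + √(30 + √2*√633)) - 196164) = 325160*((4 + √(30 + √1266)) - 196164) = 325160*(-196160 + √(30 + √1266)) = -63783385600 + 325160*√(30 + √1266)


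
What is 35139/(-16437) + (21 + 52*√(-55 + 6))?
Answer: 103346/5479 + 364*I ≈ 18.862 + 364.0*I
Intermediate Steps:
35139/(-16437) + (21 + 52*√(-55 + 6)) = 35139*(-1/16437) + (21 + 52*√(-49)) = -11713/5479 + (21 + 52*(7*I)) = -11713/5479 + (21 + 364*I) = 103346/5479 + 364*I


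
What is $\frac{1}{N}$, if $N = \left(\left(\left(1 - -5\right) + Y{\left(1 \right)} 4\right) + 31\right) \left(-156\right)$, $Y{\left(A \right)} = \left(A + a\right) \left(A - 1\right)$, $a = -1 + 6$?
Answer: $- \frac{1}{5772} \approx -0.00017325$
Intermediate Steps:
$a = 5$
$Y{\left(A \right)} = \left(-1 + A\right) \left(5 + A\right)$ ($Y{\left(A \right)} = \left(A + 5\right) \left(A - 1\right) = \left(5 + A\right) \left(-1 + A\right) = \left(-1 + A\right) \left(5 + A\right)$)
$N = -5772$ ($N = \left(\left(\left(1 - -5\right) + \left(-5 + 1^{2} + 4 \cdot 1\right) 4\right) + 31\right) \left(-156\right) = \left(\left(\left(1 + 5\right) + \left(-5 + 1 + 4\right) 4\right) + 31\right) \left(-156\right) = \left(\left(6 + 0 \cdot 4\right) + 31\right) \left(-156\right) = \left(\left(6 + 0\right) + 31\right) \left(-156\right) = \left(6 + 31\right) \left(-156\right) = 37 \left(-156\right) = -5772$)
$\frac{1}{N} = \frac{1}{-5772} = - \frac{1}{5772}$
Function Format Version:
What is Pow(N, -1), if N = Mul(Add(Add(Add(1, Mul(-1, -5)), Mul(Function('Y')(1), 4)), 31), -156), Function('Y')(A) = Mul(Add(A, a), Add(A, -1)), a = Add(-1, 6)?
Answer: Rational(-1, 5772) ≈ -0.00017325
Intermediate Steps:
a = 5
Function('Y')(A) = Mul(Add(-1, A), Add(5, A)) (Function('Y')(A) = Mul(Add(A, 5), Add(A, -1)) = Mul(Add(5, A), Add(-1, A)) = Mul(Add(-1, A), Add(5, A)))
N = -5772 (N = Mul(Add(Add(Add(1, Mul(-1, -5)), Mul(Add(-5, Pow(1, 2), Mul(4, 1)), 4)), 31), -156) = Mul(Add(Add(Add(1, 5), Mul(Add(-5, 1, 4), 4)), 31), -156) = Mul(Add(Add(6, Mul(0, 4)), 31), -156) = Mul(Add(Add(6, 0), 31), -156) = Mul(Add(6, 31), -156) = Mul(37, -156) = -5772)
Pow(N, -1) = Pow(-5772, -1) = Rational(-1, 5772)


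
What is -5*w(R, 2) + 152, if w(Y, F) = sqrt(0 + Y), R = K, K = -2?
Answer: 152 - 5*I*sqrt(2) ≈ 152.0 - 7.0711*I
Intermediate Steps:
R = -2
w(Y, F) = sqrt(Y)
-5*w(R, 2) + 152 = -5*I*sqrt(2) + 152 = 152 - 5*I*sqrt(2)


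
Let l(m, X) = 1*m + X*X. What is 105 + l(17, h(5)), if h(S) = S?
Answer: 147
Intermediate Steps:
l(m, X) = m + X²
105 + l(17, h(5)) = 105 + (17 + 5²) = 105 + (17 + 25) = 105 + 42 = 147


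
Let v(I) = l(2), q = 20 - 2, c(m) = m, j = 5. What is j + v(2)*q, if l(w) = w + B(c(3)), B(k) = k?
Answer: 95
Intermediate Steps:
l(w) = 3 + w (l(w) = w + 3 = 3 + w)
q = 18
v(I) = 5 (v(I) = 3 + 2 = 5)
j + v(2)*q = 5 + 5*18 = 5 + 90 = 95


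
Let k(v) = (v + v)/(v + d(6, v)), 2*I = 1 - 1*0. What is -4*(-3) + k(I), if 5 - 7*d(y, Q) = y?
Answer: 74/5 ≈ 14.800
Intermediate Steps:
I = ½ (I = (1 - 1*0)/2 = (1 + 0)/2 = (½)*1 = ½ ≈ 0.50000)
d(y, Q) = 5/7 - y/7
k(v) = 2*v/(-⅐ + v) (k(v) = (v + v)/(v + (5/7 - ⅐*6)) = (2*v)/(v + (5/7 - 6/7)) = (2*v)/(v - ⅐) = (2*v)/(-⅐ + v) = 2*v/(-⅐ + v))
-4*(-3) + k(I) = -4*(-3) + 14*(½)/(-1 + 7*(½)) = 12 + 14*(½)/(-1 + 7/2) = 12 + 14*(½)/(5/2) = 12 + 14*(½)*(⅖) = 12 + 14/5 = 74/5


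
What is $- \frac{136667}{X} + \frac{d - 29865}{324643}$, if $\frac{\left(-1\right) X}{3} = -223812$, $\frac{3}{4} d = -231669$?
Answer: $- \frac{271821629933}{217976997348} \approx -1.247$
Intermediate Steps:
$d = -308892$ ($d = \frac{4}{3} \left(-231669\right) = -308892$)
$X = 671436$ ($X = \left(-3\right) \left(-223812\right) = 671436$)
$- \frac{136667}{X} + \frac{d - 29865}{324643} = - \frac{136667}{671436} + \frac{-308892 - 29865}{324643} = \left(-136667\right) \frac{1}{671436} - \frac{338757}{324643} = - \frac{136667}{671436} - \frac{338757}{324643} = - \frac{271821629933}{217976997348}$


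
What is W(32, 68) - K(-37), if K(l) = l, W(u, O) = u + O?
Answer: 137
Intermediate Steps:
W(u, O) = O + u
W(32, 68) - K(-37) = (68 + 32) - 1*(-37) = 100 + 37 = 137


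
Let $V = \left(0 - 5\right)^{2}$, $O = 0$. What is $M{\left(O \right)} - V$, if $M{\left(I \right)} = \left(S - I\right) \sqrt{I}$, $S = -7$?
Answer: $-25$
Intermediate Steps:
$M{\left(I \right)} = \sqrt{I} \left(-7 - I\right)$ ($M{\left(I \right)} = \left(-7 - I\right) \sqrt{I} = \sqrt{I} \left(-7 - I\right)$)
$V = 25$ ($V = \left(-5\right)^{2} = 25$)
$M{\left(O \right)} - V = \sqrt{0} \left(-7 - 0\right) - 25 = 0 \left(-7 + 0\right) - 25 = 0 \left(-7\right) - 25 = 0 - 25 = -25$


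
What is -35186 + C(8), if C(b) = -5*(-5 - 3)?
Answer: -35146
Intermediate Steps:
C(b) = 40 (C(b) = -5*(-8) = 40)
-35186 + C(8) = -35186 + 40 = -35146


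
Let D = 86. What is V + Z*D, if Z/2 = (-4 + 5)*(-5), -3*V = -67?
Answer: -2513/3 ≈ -837.67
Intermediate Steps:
V = 67/3 (V = -⅓*(-67) = 67/3 ≈ 22.333)
Z = -10 (Z = 2*((-4 + 5)*(-5)) = 2*(1*(-5)) = 2*(-5) = -10)
V + Z*D = 67/3 - 10*86 = 67/3 - 860 = -2513/3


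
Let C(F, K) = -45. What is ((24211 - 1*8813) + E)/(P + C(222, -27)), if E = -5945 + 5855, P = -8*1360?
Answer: -15308/10925 ≈ -1.4012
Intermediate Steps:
P = -10880
E = -90
((24211 - 1*8813) + E)/(P + C(222, -27)) = ((24211 - 1*8813) - 90)/(-10880 - 45) = ((24211 - 8813) - 90)/(-10925) = (15398 - 90)*(-1/10925) = 15308*(-1/10925) = -15308/10925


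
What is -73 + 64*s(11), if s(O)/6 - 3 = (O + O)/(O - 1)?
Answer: 9619/5 ≈ 1923.8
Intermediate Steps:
s(O) = 18 + 12*O/(-1 + O) (s(O) = 18 + 6*((O + O)/(O - 1)) = 18 + 6*((2*O)/(-1 + O)) = 18 + 6*(2*O/(-1 + O)) = 18 + 12*O/(-1 + O))
-73 + 64*s(11) = -73 + 64*(6*(-3 + 5*11)/(-1 + 11)) = -73 + 64*(6*(-3 + 55)/10) = -73 + 64*(6*(⅒)*52) = -73 + 64*(156/5) = -73 + 9984/5 = 9619/5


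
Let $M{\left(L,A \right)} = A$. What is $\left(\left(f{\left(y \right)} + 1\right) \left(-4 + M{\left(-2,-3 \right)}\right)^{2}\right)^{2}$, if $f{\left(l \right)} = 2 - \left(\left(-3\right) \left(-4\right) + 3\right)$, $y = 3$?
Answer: $345744$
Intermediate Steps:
$f{\left(l \right)} = -13$ ($f{\left(l \right)} = 2 - \left(12 + 3\right) = 2 - 15 = -13$)
$\left(\left(f{\left(y \right)} + 1\right) \left(-4 + M{\left(-2,-3 \right)}\right)^{2}\right)^{2} = \left(\left(-13 + 1\right) \left(-4 - 3\right)^{2}\right)^{2} = \left(- 12 \left(-7\right)^{2}\right)^{2} = \left(\left(-12\right) 49\right)^{2} = \left(-588\right)^{2} = 345744$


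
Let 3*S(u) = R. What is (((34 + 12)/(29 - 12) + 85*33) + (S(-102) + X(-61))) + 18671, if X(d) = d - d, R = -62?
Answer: 1094360/51 ≈ 21458.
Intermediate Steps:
S(u) = -62/3 (S(u) = (⅓)*(-62) = -62/3)
X(d) = 0
(((34 + 12)/(29 - 12) + 85*33) + (S(-102) + X(-61))) + 18671 = (((34 + 12)/(29 - 12) + 85*33) + (-62/3 + 0)) + 18671 = ((46/17 + 2805) - 62/3) + 18671 = (47731/17 - 62/3) + 18671 = 142139/51 + 18671 = 1094360/51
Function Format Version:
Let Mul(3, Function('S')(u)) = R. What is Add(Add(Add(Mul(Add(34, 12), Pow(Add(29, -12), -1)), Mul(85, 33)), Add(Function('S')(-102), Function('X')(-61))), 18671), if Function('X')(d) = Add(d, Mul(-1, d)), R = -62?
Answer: Rational(1094360, 51) ≈ 21458.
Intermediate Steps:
Function('S')(u) = Rational(-62, 3) (Function('S')(u) = Mul(Rational(1, 3), -62) = Rational(-62, 3))
Function('X')(d) = 0
Add(Add(Add(Mul(Add(34, 12), Pow(Add(29, -12), -1)), Mul(85, 33)), Add(Function('S')(-102), Function('X')(-61))), 18671) = Add(Add(Add(Mul(Add(34, 12), Pow(Add(29, -12), -1)), Mul(85, 33)), Add(Rational(-62, 3), 0)), 18671) = Add(Add(Add(Mul(46, Pow(17, -1)), 2805), Rational(-62, 3)), 18671) = Add(Add(Add(Mul(46, Rational(1, 17)), 2805), Rational(-62, 3)), 18671) = Add(Add(Add(Rational(46, 17), 2805), Rational(-62, 3)), 18671) = Add(Add(Rational(47731, 17), Rational(-62, 3)), 18671) = Add(Rational(142139, 51), 18671) = Rational(1094360, 51)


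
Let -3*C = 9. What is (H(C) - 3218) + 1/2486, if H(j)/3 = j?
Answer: -8022321/2486 ≈ -3227.0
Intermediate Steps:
C = -3 (C = -⅓*9 = -3)
H(j) = 3*j
(H(C) - 3218) + 1/2486 = (3*(-3) - 3218) + 1/2486 = (-9 - 3218) + 1/2486 = -3227 + 1/2486 = -8022321/2486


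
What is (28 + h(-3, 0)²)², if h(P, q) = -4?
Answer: 1936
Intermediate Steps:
(28 + h(-3, 0)²)² = (28 + (-4)²)² = (28 + 16)² = 44² = 1936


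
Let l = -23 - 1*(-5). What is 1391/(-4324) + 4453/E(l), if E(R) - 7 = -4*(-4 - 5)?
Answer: 19194959/185932 ≈ 103.24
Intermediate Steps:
l = -18 (l = -23 + 5 = -18)
E(R) = 43 (E(R) = 7 - 4*(-4 - 5) = 7 - 4*(-9) = 7 + 36 = 43)
1391/(-4324) + 4453/E(l) = 1391/(-4324) + 4453/43 = 1391*(-1/4324) + 4453*(1/43) = -1391/4324 + 4453/43 = 19194959/185932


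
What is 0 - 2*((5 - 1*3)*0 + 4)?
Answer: -8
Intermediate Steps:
0 - 2*((5 - 1*3)*0 + 4) = 0 - 2*((5 - 3)*0 + 4) = 0 - 2*(2*0 + 4) = 0 - 2*(0 + 4) = 0 - 2*4 = 0 - 8 = -8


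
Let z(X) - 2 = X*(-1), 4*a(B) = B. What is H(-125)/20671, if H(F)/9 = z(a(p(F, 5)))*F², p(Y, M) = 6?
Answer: 140625/41342 ≈ 3.4015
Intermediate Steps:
a(B) = B/4
z(X) = 2 - X (z(X) = 2 + X*(-1) = 2 - X)
H(F) = 9*F²/2 (H(F) = 9*((2 - 6/4)*F²) = 9*((2 - 1*3/2)*F²) = 9*((2 - 3/2)*F²) = 9*(F²/2) = 9*F²/2)
H(-125)/20671 = ((9/2)*(-125)²)/20671 = ((9/2)*15625)*(1/20671) = (140625/2)*(1/20671) = 140625/41342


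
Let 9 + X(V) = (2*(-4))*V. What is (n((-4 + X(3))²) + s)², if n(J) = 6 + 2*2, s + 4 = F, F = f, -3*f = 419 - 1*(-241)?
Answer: 45796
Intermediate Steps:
X(V) = -9 - 8*V (X(V) = -9 + (2*(-4))*V = -9 - 8*V)
f = -220 (f = -(419 - 1*(-241))/3 = -(419 + 241)/3 = -⅓*660 = -220)
F = -220
s = -224 (s = -4 - 220 = -224)
n(J) = 10 (n(J) = 6 + 4 = 10)
(n((-4 + X(3))²) + s)² = (10 - 224)² = (-214)² = 45796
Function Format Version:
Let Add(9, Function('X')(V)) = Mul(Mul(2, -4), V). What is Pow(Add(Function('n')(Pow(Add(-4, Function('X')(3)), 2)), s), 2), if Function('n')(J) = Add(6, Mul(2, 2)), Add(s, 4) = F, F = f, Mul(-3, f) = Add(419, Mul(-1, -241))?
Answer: 45796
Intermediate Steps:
Function('X')(V) = Add(-9, Mul(-8, V)) (Function('X')(V) = Add(-9, Mul(Mul(2, -4), V)) = Add(-9, Mul(-8, V)))
f = -220 (f = Mul(Rational(-1, 3), Add(419, Mul(-1, -241))) = Mul(Rational(-1, 3), Add(419, 241)) = Mul(Rational(-1, 3), 660) = -220)
F = -220
s = -224 (s = Add(-4, -220) = -224)
Function('n')(J) = 10 (Function('n')(J) = Add(6, 4) = 10)
Pow(Add(Function('n')(Pow(Add(-4, Function('X')(3)), 2)), s), 2) = Pow(Add(10, -224), 2) = Pow(-214, 2) = 45796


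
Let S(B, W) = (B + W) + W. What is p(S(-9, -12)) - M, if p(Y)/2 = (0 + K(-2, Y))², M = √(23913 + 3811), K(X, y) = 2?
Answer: 8 - 2*√6931 ≈ -158.51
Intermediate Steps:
S(B, W) = B + 2*W
M = 2*√6931 (M = √27724 = 2*√6931 ≈ 166.51)
p(Y) = 8 (p(Y) = 2*(0 + 2)² = 2*2² = 2*4 = 8)
p(S(-9, -12)) - M = 8 - 2*√6931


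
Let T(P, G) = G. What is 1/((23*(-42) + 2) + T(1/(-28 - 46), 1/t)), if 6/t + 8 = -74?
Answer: -3/2933 ≈ -0.0010228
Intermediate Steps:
t = -3/41 (t = 6/(-8 - 74) = 6/(-82) = 6*(-1/82) = -3/41 ≈ -0.073171)
1/((23*(-42) + 2) + T(1/(-28 - 46), 1/t)) = 1/((23*(-42) + 2) + 1/(-3/41)) = 1/((-966 + 2) - 41/3) = 1/(-964 - 41/3) = 1/(-2933/3) = -3/2933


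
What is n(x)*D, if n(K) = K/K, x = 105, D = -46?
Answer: -46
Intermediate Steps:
n(K) = 1
n(x)*D = 1*(-46) = -46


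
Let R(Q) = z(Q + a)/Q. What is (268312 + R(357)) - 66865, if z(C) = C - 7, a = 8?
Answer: 71916937/357 ≈ 2.0145e+5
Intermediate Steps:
z(C) = -7 + C
R(Q) = (1 + Q)/Q (R(Q) = (-7 + (Q + 8))/Q = (-7 + (8 + Q))/Q = (1 + Q)/Q)
(268312 + R(357)) - 66865 = (268312 + (1 + 357)/357) - 66865 = (268312 + (1/357)*358) - 66865 = (268312 + 358/357) - 66865 = 95787742/357 - 66865 = 71916937/357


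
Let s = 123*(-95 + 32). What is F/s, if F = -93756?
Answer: 31252/2583 ≈ 12.099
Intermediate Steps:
s = -7749 (s = 123*(-63) = -7749)
F/s = -93756/(-7749) = -93756*(-1/7749) = 31252/2583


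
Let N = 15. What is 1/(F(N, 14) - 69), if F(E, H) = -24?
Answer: -1/93 ≈ -0.010753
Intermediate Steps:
1/(F(N, 14) - 69) = 1/(-24 - 69) = 1/(-93) = -1/93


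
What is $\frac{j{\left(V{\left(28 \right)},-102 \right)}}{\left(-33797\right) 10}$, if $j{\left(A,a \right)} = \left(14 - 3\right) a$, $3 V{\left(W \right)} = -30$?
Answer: $\frac{561}{168985} \approx 0.0033198$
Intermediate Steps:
$V{\left(W \right)} = -10$ ($V{\left(W \right)} = \frac{1}{3} \left(-30\right) = -10$)
$j{\left(A,a \right)} = 11 a$
$\frac{j{\left(V{\left(28 \right)},-102 \right)}}{\left(-33797\right) 10} = \frac{11 \left(-102\right)}{\left(-33797\right) 10} = - \frac{1122}{-337970} = \left(-1122\right) \left(- \frac{1}{337970}\right) = \frac{561}{168985}$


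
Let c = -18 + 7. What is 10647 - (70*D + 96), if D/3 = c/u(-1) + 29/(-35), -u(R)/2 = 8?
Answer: 84645/8 ≈ 10581.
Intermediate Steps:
u(R) = -16 (u(R) = -2*8 = -16)
c = -11
D = -237/560 (D = 3*(-11/(-16) + 29/(-35)) = 3*(-11*(-1/16) + 29*(-1/35)) = 3*(11/16 - 29/35) = 3*(-79/560) = -237/560 ≈ -0.42321)
10647 - (70*D + 96) = 10647 - (70*(-237/560) + 96) = 10647 - (-237/8 + 96) = 10647 - 1*531/8 = 10647 - 531/8 = 84645/8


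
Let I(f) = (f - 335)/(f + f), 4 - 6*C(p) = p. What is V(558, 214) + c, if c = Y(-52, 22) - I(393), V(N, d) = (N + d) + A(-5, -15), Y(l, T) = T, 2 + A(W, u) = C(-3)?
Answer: 623371/786 ≈ 793.09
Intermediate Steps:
C(p) = ⅔ - p/6
A(W, u) = -⅚ (A(W, u) = -2 + (⅔ - ⅙*(-3)) = -2 + (⅔ + ½) = -2 + 7/6 = -⅚)
I(f) = (-335 + f)/(2*f) (I(f) = (-335 + f)/((2*f)) = (-335 + f)*(1/(2*f)) = (-335 + f)/(2*f))
V(N, d) = -⅚ + N + d (V(N, d) = (N + d) - ⅚ = -⅚ + N + d)
c = 8617/393 (c = 22 - (-335 + 393)/(2*393) = 22 - 58/(2*393) = 22 - 1*29/393 = 22 - 29/393 = 8617/393 ≈ 21.926)
V(558, 214) + c = (-⅚ + 558 + 214) + 8617/393 = 4627/6 + 8617/393 = 623371/786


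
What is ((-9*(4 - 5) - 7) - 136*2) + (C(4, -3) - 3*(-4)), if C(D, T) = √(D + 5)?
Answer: -255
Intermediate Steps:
C(D, T) = √(5 + D)
((-9*(4 - 5) - 7) - 136*2) + (C(4, -3) - 3*(-4)) = ((-9*(4 - 5) - 7) - 136*2) + (√(5 + 4) - 3*(-4)) = ((-9*(-1) - 7) - 272) + (√9 + 12) = ((9 - 7) - 272) + (3 + 12) = (2 - 272) + 15 = -270 + 15 = -255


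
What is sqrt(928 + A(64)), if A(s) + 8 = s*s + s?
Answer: 2*sqrt(1270) ≈ 71.274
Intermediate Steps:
A(s) = -8 + s + s**2 (A(s) = -8 + (s*s + s) = -8 + (s**2 + s) = -8 + (s + s**2) = -8 + s + s**2)
sqrt(928 + A(64)) = sqrt(928 + (-8 + 64 + 64**2)) = sqrt(928 + (-8 + 64 + 4096)) = sqrt(928 + 4152) = sqrt(5080) = 2*sqrt(1270)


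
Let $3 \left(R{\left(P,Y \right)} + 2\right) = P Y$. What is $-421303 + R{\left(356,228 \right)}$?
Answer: $-394249$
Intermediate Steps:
$R{\left(P,Y \right)} = -2 + \frac{P Y}{3}$
$-421303 + R{\left(356,228 \right)} = -421303 - \left(2 - 27056\right) = -421303 + \left(-2 + 27056\right) = -421303 + 27054 = -394249$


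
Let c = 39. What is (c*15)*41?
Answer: 23985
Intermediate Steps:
(c*15)*41 = (39*15)*41 = 585*41 = 23985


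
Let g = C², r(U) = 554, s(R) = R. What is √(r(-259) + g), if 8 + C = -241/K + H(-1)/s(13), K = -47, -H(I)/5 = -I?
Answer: √210779934/611 ≈ 23.761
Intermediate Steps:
H(I) = 5*I (H(I) = -(-5)*I = 5*I)
C = -1990/611 (C = -8 + (-241/(-47) + (5*(-1))/13) = -8 + (-241*(-1/47) - 5*1/13) = -8 + (241/47 - 5/13) = -8 + 2898/611 = -1990/611 ≈ -3.2570)
g = 3960100/373321 (g = (-1990/611)² = 3960100/373321 ≈ 10.608)
√(r(-259) + g) = √(554 + 3960100/373321) = √(210779934/373321) = √210779934/611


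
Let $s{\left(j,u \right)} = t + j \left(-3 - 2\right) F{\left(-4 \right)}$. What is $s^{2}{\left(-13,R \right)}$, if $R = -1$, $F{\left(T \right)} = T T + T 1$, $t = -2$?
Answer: $605284$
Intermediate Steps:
$F{\left(T \right)} = T + T^{2}$ ($F{\left(T \right)} = T^{2} + T = T + T^{2}$)
$s{\left(j,u \right)} = -2 - 60 j$ ($s{\left(j,u \right)} = -2 + j \left(-3 - 2\right) \left(- 4 \left(1 - 4\right)\right) = -2 + j \left(-5\right) \left(\left(-4\right) \left(-3\right)\right) = -2 + - 5 j 12 = -2 - 60 j$)
$s^{2}{\left(-13,R \right)} = \left(-2 - -780\right)^{2} = \left(-2 + 780\right)^{2} = 778^{2} = 605284$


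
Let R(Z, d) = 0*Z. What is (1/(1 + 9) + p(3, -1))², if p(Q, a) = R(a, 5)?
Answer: 1/100 ≈ 0.010000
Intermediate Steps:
R(Z, d) = 0
p(Q, a) = 0
(1/(1 + 9) + p(3, -1))² = (1/(1 + 9) + 0)² = (1/10 + 0)² = (⅒ + 0)² = (⅒)² = 1/100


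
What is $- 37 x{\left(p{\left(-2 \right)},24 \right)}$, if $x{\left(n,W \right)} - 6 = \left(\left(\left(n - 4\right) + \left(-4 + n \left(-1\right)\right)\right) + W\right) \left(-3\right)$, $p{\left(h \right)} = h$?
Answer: $1554$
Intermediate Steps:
$x{\left(n,W \right)} = 30 - 3 W$ ($x{\left(n,W \right)} = 6 + \left(\left(\left(n - 4\right) + \left(-4 + n \left(-1\right)\right)\right) + W\right) \left(-3\right) = 6 + \left(\left(\left(-4 + n\right) - \left(4 + n\right)\right) + W\right) \left(-3\right) = 6 + \left(-8 + W\right) \left(-3\right) = 6 - \left(-24 + 3 W\right) = 30 - 3 W$)
$- 37 x{\left(p{\left(-2 \right)},24 \right)} = - 37 \left(30 - 72\right) = \left(-37\right) \left(-42\right) = 1554$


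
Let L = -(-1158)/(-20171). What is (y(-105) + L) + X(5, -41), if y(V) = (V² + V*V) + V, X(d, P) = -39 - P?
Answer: 442691779/20171 ≈ 21947.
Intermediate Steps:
y(V) = V + 2*V² (y(V) = (V² + V²) + V = 2*V² + V = V + 2*V²)
L = -1158/20171 (L = -(-1158)*(-1)/20171 = -1*1158/20171 = -1158/20171 ≈ -0.057409)
(y(-105) + L) + X(5, -41) = (-105*(1 + 2*(-105)) - 1158/20171) + (-39 - 1*(-41)) = (-105*(1 - 210) - 1158/20171) + (-39 + 41) = (-105*(-209) - 1158/20171) + 2 = (21945 - 1158/20171) + 2 = 442651437/20171 + 2 = 442691779/20171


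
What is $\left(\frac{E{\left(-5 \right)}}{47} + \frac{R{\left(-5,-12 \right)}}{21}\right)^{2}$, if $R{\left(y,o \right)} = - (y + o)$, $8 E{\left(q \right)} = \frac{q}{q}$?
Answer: $\frac{41126569}{62346816} \approx 0.65964$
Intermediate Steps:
$E{\left(q \right)} = \frac{1}{8}$ ($E{\left(q \right)} = \frac{q \frac{1}{q}}{8} = \frac{1}{8} \cdot 1 = \frac{1}{8}$)
$R{\left(y,o \right)} = - o - y$ ($R{\left(y,o \right)} = - (o + y) = - o - y$)
$\left(\frac{E{\left(-5 \right)}}{47} + \frac{R{\left(-5,-12 \right)}}{21}\right)^{2} = \left(\frac{1}{8 \cdot 47} + \frac{\left(-1\right) \left(-12\right) - -5}{21}\right)^{2} = \left(\frac{1}{8} \cdot \frac{1}{47} + \left(12 + 5\right) \frac{1}{21}\right)^{2} = \left(\frac{1}{376} + 17 \cdot \frac{1}{21}\right)^{2} = \left(\frac{1}{376} + \frac{17}{21}\right)^{2} = \left(\frac{6413}{7896}\right)^{2} = \frac{41126569}{62346816}$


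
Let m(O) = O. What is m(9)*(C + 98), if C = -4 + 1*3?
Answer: 873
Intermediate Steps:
C = -1 (C = -4 + 3 = -1)
m(9)*(C + 98) = 9*(-1 + 98) = 9*97 = 873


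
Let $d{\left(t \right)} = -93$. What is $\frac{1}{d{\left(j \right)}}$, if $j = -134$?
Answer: $- \frac{1}{93} \approx -0.010753$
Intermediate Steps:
$\frac{1}{d{\left(j \right)}} = \frac{1}{-93} = - \frac{1}{93}$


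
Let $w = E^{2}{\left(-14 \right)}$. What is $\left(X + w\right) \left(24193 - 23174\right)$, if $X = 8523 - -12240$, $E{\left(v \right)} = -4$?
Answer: $21173801$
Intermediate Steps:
$w = 16$ ($w = \left(-4\right)^{2} = 16$)
$X = 20763$ ($X = 8523 + 12240 = 20763$)
$\left(X + w\right) \left(24193 - 23174\right) = \left(20763 + 16\right) \left(24193 - 23174\right) = 20779 \cdot 1019 = 21173801$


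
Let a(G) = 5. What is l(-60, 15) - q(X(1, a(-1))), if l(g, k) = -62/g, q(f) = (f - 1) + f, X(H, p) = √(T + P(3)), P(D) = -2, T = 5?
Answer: 61/30 - 2*√3 ≈ -1.4308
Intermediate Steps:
X(H, p) = √3 (X(H, p) = √(5 - 2) = √3)
q(f) = -1 + 2*f (q(f) = (-1 + f) + f = -1 + 2*f)
l(-60, 15) - q(X(1, a(-1))) = -62/(-60) - (-1 + 2*√3) = -62*(-1/60) + (1 - 2*√3) = 31/30 + (1 - 2*√3) = 61/30 - 2*√3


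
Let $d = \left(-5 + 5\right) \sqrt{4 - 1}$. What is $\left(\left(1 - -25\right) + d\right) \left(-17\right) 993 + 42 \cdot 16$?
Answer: $-438234$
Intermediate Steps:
$d = 0$ ($d = 0 \sqrt{3} = 0$)
$\left(\left(1 - -25\right) + d\right) \left(-17\right) 993 + 42 \cdot 16 = \left(\left(1 - -25\right) + 0\right) \left(-17\right) 993 + 42 \cdot 16 = \left(\left(1 + 25\right) + 0\right) \left(-17\right) 993 + 672 = \left(26 + 0\right) \left(-17\right) 993 + 672 = 26 \left(-17\right) 993 + 672 = \left(-442\right) 993 + 672 = -438906 + 672 = -438234$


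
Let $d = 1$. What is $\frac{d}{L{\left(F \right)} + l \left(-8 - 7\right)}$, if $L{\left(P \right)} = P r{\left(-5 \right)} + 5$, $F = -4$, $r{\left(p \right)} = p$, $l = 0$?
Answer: $\frac{1}{25} \approx 0.04$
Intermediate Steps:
$L{\left(P \right)} = 5 - 5 P$ ($L{\left(P \right)} = P \left(-5\right) + 5 = - 5 P + 5 = 5 - 5 P$)
$\frac{d}{L{\left(F \right)} + l \left(-8 - 7\right)} = 1 \frac{1}{\left(5 - -20\right) + 0 \left(-8 - 7\right)} = 1 \frac{1}{\left(5 + 20\right) + 0 \left(-15\right)} = 1 \frac{1}{25 + 0} = 1 \cdot \frac{1}{25} = \frac{1}{25}$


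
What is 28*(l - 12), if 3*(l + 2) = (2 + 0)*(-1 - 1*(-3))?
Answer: -1064/3 ≈ -354.67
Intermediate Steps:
l = -⅔ (l = -2 + ((2 + 0)*(-1 - 1*(-3)))/3 = -2 + (2*(-1 + 3))/3 = -2 + (2*2)/3 = -2 + (⅓)*4 = -2 + 4/3 = -⅔ ≈ -0.66667)
28*(l - 12) = 28*(-⅔ - 12) = 28*(-38/3) = -1064/3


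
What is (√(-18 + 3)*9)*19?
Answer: 171*I*√15 ≈ 662.28*I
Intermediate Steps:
(√(-18 + 3)*9)*19 = (√(-15)*9)*19 = ((I*√15)*9)*19 = (9*I*√15)*19 = 171*I*√15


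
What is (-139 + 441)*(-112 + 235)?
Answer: 37146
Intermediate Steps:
(-139 + 441)*(-112 + 235) = 302*123 = 37146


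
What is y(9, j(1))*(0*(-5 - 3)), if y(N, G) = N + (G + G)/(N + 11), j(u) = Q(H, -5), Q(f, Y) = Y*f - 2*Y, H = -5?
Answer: 0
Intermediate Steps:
Q(f, Y) = -2*Y + Y*f
j(u) = 35 (j(u) = -5*(-2 - 5) = -5*(-7) = 35)
y(N, G) = N + 2*G/(11 + N) (y(N, G) = N + (2*G)/(11 + N) = N + 2*G/(11 + N))
y(9, j(1))*(0*(-5 - 3)) = ((9² + 2*35 + 11*9)/(11 + 9))*(0*(-5 - 3)) = ((81 + 70 + 99)/20)*(0*(-8)) = ((1/20)*250)*0 = (25/2)*0 = 0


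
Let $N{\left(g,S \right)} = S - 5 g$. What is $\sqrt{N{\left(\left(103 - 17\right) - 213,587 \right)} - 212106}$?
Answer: $2 i \sqrt{52721} \approx 459.22 i$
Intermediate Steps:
$\sqrt{N{\left(\left(103 - 17\right) - 213,587 \right)} - 212106} = \sqrt{\left(587 - 5 \left(\left(103 - 17\right) - 213\right)\right) - 212106} = \sqrt{\left(587 - 5 \left(86 - 213\right)\right) - 212106} = \sqrt{\left(587 - -635\right) - 212106} = \sqrt{\left(587 + 635\right) - 212106} = \sqrt{1222 - 212106} = \sqrt{-210884} = 2 i \sqrt{52721}$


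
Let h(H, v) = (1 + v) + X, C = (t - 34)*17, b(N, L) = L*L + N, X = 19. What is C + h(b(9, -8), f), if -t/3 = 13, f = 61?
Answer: -1160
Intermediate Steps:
t = -39 (t = -3*13 = -39)
b(N, L) = N + L² (b(N, L) = L² + N = N + L²)
C = -1241 (C = (-39 - 34)*17 = -73*17 = -1241)
h(H, v) = 20 + v (h(H, v) = (1 + v) + 19 = 20 + v)
C + h(b(9, -8), f) = -1241 + (20 + 61) = -1241 + 81 = -1160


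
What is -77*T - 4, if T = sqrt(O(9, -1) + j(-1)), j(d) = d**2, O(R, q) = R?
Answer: -4 - 77*sqrt(10) ≈ -247.50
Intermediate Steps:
T = sqrt(10) (T = sqrt(9 + (-1)**2) = sqrt(9 + 1) = sqrt(10) ≈ 3.1623)
-77*T - 4 = -77*sqrt(10) - 4 = -4 - 77*sqrt(10)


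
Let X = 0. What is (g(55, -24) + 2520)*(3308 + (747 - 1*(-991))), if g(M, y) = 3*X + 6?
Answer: 12746196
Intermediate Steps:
g(M, y) = 6 (g(M, y) = 3*0 + 6 = 0 + 6 = 6)
(g(55, -24) + 2520)*(3308 + (747 - 1*(-991))) = (6 + 2520)*(3308 + (747 - 1*(-991))) = 2526*(3308 + (747 + 991)) = 2526*(3308 + 1738) = 2526*5046 = 12746196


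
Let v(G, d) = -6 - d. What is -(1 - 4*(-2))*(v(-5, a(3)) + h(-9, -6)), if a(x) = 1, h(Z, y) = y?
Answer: 117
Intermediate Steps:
-(1 - 4*(-2))*(v(-5, a(3)) + h(-9, -6)) = -(1 - 4*(-2))*((-6 - 1*1) - 6) = -(1 + 8)*((-6 - 1) - 6) = -9*(-7 - 6) = -9*(-13) = -1*(-117) = 117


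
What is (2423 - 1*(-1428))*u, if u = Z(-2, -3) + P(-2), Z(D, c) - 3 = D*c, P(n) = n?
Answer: 26957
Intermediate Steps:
Z(D, c) = 3 + D*c
u = 7 (u = (3 - 2*(-3)) - 2 = (3 + 6) - 2 = 9 - 2 = 7)
(2423 - 1*(-1428))*u = (2423 - 1*(-1428))*7 = (2423 + 1428)*7 = 3851*7 = 26957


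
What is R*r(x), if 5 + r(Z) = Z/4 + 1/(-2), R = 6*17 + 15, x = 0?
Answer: -1287/2 ≈ -643.50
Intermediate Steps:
R = 117 (R = 102 + 15 = 117)
r(Z) = -11/2 + Z/4 (r(Z) = -5 + (Z/4 + 1/(-2)) = -5 + (Z*(1/4) + 1*(-1/2)) = -5 + (Z/4 - 1/2) = -5 + (-1/2 + Z/4) = -11/2 + Z/4)
R*r(x) = 117*(-11/2 + (1/4)*0) = 117*(-11/2 + 0) = 117*(-11/2) = -1287/2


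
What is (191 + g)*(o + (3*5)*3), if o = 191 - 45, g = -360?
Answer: -32279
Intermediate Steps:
o = 146
(191 + g)*(o + (3*5)*3) = (191 - 360)*(146 + (3*5)*3) = -169*(146 + 15*3) = -169*(146 + 45) = -169*191 = -32279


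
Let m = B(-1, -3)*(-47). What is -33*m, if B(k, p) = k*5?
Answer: -7755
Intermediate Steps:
B(k, p) = 5*k
m = 235 (m = (5*(-1))*(-47) = -5*(-47) = 235)
-33*m = -33*235 = -7755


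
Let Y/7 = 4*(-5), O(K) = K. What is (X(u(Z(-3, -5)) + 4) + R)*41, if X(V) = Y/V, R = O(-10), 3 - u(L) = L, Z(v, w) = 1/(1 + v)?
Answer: -3526/3 ≈ -1175.3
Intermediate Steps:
u(L) = 3 - L
R = -10
Y = -140 (Y = 7*(4*(-5)) = 7*(-20) = -140)
X(V) = -140/V
(X(u(Z(-3, -5)) + 4) + R)*41 = (-140/((3 - 1/(1 - 3)) + 4) - 10)*41 = (-140/((3 - 1/(-2)) + 4) - 10)*41 = (-140/((3 - 1*(-1/2)) + 4) - 10)*41 = (-140/((3 + 1/2) + 4) - 10)*41 = (-140/(7/2 + 4) - 10)*41 = (-140/15/2 - 10)*41 = (-140*2/15 - 10)*41 = (-56/3 - 10)*41 = -86/3*41 = -3526/3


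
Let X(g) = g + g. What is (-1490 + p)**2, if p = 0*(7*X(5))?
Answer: 2220100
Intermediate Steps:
X(g) = 2*g
p = 0 (p = 0*(7*(2*5)) = 0*(7*10) = 0*70 = 0)
(-1490 + p)**2 = (-1490 + 0)**2 = (-1490)**2 = 2220100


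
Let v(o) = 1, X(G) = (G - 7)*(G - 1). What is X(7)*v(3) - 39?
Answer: -39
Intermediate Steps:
X(G) = (-1 + G)*(-7 + G) (X(G) = (-7 + G)*(-1 + G) = (-1 + G)*(-7 + G))
X(7)*v(3) - 39 = (7 + 7**2 - 8*7)*1 - 39 = (7 + 49 - 56)*1 - 39 = 0*1 - 39 = 0 - 39 = -39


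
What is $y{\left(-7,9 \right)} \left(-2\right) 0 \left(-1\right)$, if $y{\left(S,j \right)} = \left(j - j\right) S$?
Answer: $0$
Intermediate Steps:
$y{\left(S,j \right)} = 0$ ($y{\left(S,j \right)} = 0 S = 0$)
$y{\left(-7,9 \right)} \left(-2\right) 0 \left(-1\right) = 0 \left(-2\right) 0 \left(-1\right) = 0 \cdot 0 \left(-1\right) = 0 \cdot 0 = 0$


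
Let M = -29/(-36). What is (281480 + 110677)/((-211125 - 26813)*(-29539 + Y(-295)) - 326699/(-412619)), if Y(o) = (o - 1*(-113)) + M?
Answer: 2912605725294/52521507216154379 ≈ 5.5455e-5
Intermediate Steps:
M = 29/36 (M = -29*(-1/36) = 29/36 ≈ 0.80556)
Y(o) = 4097/36 + o (Y(o) = (o - 1*(-113)) + 29/36 = (o + 113) + 29/36 = (113 + o) + 29/36 = 4097/36 + o)
(281480 + 110677)/((-211125 - 26813)*(-29539 + Y(-295)) - 326699/(-412619)) = (281480 + 110677)/((-211125 - 26813)*(-29539 + (4097/36 - 295)) - 326699/(-412619)) = 392157/(-237938*(-29539 - 6523/36) - 326699*(-1/412619)) = 392157/(-237938*(-1069927/36) + 326699/412619) = 392157/(127288145263/18 + 326699/412619) = 392157/(52521507216154379/7427142) = 392157*(7427142/52521507216154379) = 2912605725294/52521507216154379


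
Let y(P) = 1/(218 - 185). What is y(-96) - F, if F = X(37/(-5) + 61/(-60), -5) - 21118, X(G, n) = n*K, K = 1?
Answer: 697060/33 ≈ 21123.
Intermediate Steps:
X(G, n) = n (X(G, n) = n*1 = n)
y(P) = 1/33
F = -21123 (F = -5 - 21118 = -21123)
y(-96) - F = 1/33 - 1*(-21123) = 1/33 + 21123 = 697060/33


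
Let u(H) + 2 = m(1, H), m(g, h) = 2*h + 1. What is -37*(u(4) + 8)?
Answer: -555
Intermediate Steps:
m(g, h) = 1 + 2*h
u(H) = -1 + 2*H (u(H) = -2 + (1 + 2*H) = -1 + 2*H)
-37*(u(4) + 8) = -37*((-1 + 2*4) + 8) = -37*((-1 + 8) + 8) = -37*(7 + 8) = -37*15 = -555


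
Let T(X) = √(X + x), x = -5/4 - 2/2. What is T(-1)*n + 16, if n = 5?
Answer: 16 + 5*I*√13/2 ≈ 16.0 + 9.0139*I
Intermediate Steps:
x = -9/4 (x = -5*¼ - 2*½ = -5/4 - 1 = -9/4 ≈ -2.2500)
T(X) = √(-9/4 + X) (T(X) = √(X - 9/4) = √(-9/4 + X))
T(-1)*n + 16 = (√(-9 + 4*(-1))/2)*5 + 16 = (√(-9 - 4)/2)*5 + 16 = (√(-13)/2)*5 + 16 = ((I*√13)/2)*5 + 16 = (I*√13/2)*5 + 16 = 5*I*√13/2 + 16 = 16 + 5*I*√13/2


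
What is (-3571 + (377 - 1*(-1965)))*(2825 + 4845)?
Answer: -9426430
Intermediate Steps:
(-3571 + (377 - 1*(-1965)))*(2825 + 4845) = (-3571 + (377 + 1965))*7670 = (-3571 + 2342)*7670 = -1229*7670 = -9426430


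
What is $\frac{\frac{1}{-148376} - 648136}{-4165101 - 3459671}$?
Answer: $\frac{96167827137}{1131333170272} \approx 0.085004$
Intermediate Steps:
$\frac{\frac{1}{-148376} - 648136}{-4165101 - 3459671} = \frac{- \frac{1}{148376} - 648136}{-7624772} = \left(- \frac{96167827137}{148376}\right) \left(- \frac{1}{7624772}\right) = \frac{96167827137}{1131333170272}$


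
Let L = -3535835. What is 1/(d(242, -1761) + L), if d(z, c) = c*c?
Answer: -1/434714 ≈ -2.3004e-6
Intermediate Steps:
d(z, c) = c²
1/(d(242, -1761) + L) = 1/((-1761)² - 3535835) = 1/(3101121 - 3535835) = 1/(-434714) = -1/434714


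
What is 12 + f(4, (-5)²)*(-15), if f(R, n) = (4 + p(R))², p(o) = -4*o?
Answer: -2148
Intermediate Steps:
f(R, n) = (4 - 4*R)²
12 + f(4, (-5)²)*(-15) = 12 + (16*(-1 + 4)²)*(-15) = 12 + (16*3²)*(-15) = 12 + (16*9)*(-15) = 12 + 144*(-15) = 12 - 2160 = -2148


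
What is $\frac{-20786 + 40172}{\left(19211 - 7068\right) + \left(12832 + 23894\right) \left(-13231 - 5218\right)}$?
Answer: $- \frac{19386}{677545831} \approx -2.8612 \cdot 10^{-5}$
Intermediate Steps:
$\frac{-20786 + 40172}{\left(19211 - 7068\right) + \left(12832 + 23894\right) \left(-13231 - 5218\right)} = \frac{19386}{\left(19211 - 7068\right) + 36726 \left(-18449\right)} = \frac{19386}{12143 - 677557974} = \frac{19386}{-677545831} = 19386 \left(- \frac{1}{677545831}\right) = - \frac{19386}{677545831}$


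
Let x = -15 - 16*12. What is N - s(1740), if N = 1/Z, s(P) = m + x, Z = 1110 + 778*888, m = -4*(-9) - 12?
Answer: 126631243/691974 ≈ 183.00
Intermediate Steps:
m = 24 (m = 36 - 12 = 24)
x = -207 (x = -15 - 192 = -207)
Z = 691974 (Z = 1110 + 690864 = 691974)
s(P) = -183 (s(P) = 24 - 207 = -183)
N = 1/691974 ≈ 1.4451e-6
N - s(1740) = 1/691974 - 1*(-183) = 1/691974 + 183 = 126631243/691974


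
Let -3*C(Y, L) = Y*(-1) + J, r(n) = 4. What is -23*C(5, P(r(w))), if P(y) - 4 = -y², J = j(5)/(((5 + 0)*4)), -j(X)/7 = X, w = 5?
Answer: -207/4 ≈ -51.750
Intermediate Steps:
j(X) = -7*X
J = -7/4 (J = (-7*5)/(((5 + 0)*4)) = -35/(5*4) = -35/20 = -35*1/20 = -7/4 ≈ -1.7500)
P(y) = 4 - y²
C(Y, L) = 7/12 + Y/3 (C(Y, L) = -(Y*(-1) - 7/4)/3 = -(-Y - 7/4)/3 = -(-7/4 - Y)/3 = 7/12 + Y/3)
-23*C(5, P(r(w))) = -23*(7/12 + (⅓)*5) = -23*(7/12 + 5/3) = -23*9/4 = -207/4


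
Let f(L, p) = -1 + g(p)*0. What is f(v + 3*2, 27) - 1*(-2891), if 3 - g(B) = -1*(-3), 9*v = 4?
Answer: 2890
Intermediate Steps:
v = 4/9 (v = (⅑)*4 = 4/9 ≈ 0.44444)
g(B) = 0 (g(B) = 3 - (-1)*(-3) = 3 - 1*3 = 3 - 3 = 0)
f(L, p) = -1 (f(L, p) = -1 + 0*0 = -1 + 0 = -1)
f(v + 3*2, 27) - 1*(-2891) = -1 - 1*(-2891) = -1 + 2891 = 2890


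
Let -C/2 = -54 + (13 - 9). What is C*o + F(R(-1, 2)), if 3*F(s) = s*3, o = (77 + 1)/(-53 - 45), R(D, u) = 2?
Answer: -3802/49 ≈ -77.592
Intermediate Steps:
o = -39/49 (o = 78/(-98) = 78*(-1/98) = -39/49 ≈ -0.79592)
F(s) = s (F(s) = (s*3)/3 = (3*s)/3 = s)
C = 100 (C = -2*(-54 + (13 - 9)) = -2*(-54 + 4) = -2*(-50) = 100)
C*o + F(R(-1, 2)) = 100*(-39/49) + 2 = -3900/49 + 2 = -3802/49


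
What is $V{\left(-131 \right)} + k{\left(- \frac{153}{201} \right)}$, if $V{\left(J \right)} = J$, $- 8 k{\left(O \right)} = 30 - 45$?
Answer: $- \frac{1033}{8} \approx -129.13$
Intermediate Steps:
$k{\left(O \right)} = \frac{15}{8}$ ($k{\left(O \right)} = - \frac{30 - 45}{8} = \left(- \frac{1}{8}\right) \left(-15\right) = \frac{15}{8}$)
$V{\left(-131 \right)} + k{\left(- \frac{153}{201} \right)} = -131 + \frac{15}{8} = - \frac{1033}{8}$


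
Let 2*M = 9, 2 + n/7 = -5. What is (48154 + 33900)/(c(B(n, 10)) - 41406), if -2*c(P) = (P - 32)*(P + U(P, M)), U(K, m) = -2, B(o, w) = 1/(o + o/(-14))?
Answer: -339744587/171575587 ≈ -1.9801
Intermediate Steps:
n = -49 (n = -14 + 7*(-5) = -14 - 35 = -49)
M = 9/2 (M = (½)*9 = 9/2 ≈ 4.5000)
B(o, w) = 14/(13*o) (B(o, w) = 1/(o + o*(-1/14)) = 1/(o - o/14) = 1/(13*o/14) = 14/(13*o))
c(P) = -(-32 + P)*(-2 + P)/2 (c(P) = -(P - 32)*(P - 2)/2 = -(-32 + P)*(-2 + P)/2)
(48154 + 33900)/(c(B(n, 10)) - 41406) = (48154 + 33900)/((-32 + 17*((14/13)/(-49)) - ((14/13)/(-49))²/2) - 41406) = 82054/((-32 + 17*((14/13)*(-1/49)) - ((14/13)*(-1/49))²/2) - 41406) = 82054/((-32 + 17*(-2/91) - (-2/91)²/2) - 41406) = 82054/((-32 - 34/91 - ½*4/8281) - 41406) = 82054/((-32 - 34/91 - 2/8281) - 41406) = 82054/(-268088/8281 - 41406) = 82054/(-343151174/8281) = 82054*(-8281/343151174) = -339744587/171575587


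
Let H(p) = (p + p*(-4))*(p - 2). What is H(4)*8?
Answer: -192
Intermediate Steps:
H(p) = -3*p*(-2 + p) (H(p) = (p - 4*p)*(-2 + p) = (-3*p)*(-2 + p) = -3*p*(-2 + p))
H(4)*8 = (3*4*(2 - 1*4))*8 = (3*4*(2 - 4))*8 = (3*4*(-2))*8 = -24*8 = -192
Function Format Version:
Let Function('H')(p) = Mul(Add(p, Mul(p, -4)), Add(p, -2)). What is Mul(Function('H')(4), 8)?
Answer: -192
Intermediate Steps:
Function('H')(p) = Mul(-3, p, Add(-2, p)) (Function('H')(p) = Mul(Add(p, Mul(-4, p)), Add(-2, p)) = Mul(Mul(-3, p), Add(-2, p)) = Mul(-3, p, Add(-2, p)))
Mul(Function('H')(4), 8) = Mul(Mul(3, 4, Add(2, Mul(-1, 4))), 8) = Mul(Mul(3, 4, Add(2, -4)), 8) = Mul(Mul(3, 4, -2), 8) = Mul(-24, 8) = -192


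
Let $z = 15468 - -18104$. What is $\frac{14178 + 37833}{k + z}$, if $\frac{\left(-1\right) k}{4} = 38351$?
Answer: $- \frac{17337}{39944} \approx -0.43403$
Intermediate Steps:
$k = -153404$ ($k = \left(-4\right) 38351 = -153404$)
$z = 33572$ ($z = 15468 + 18104 = 33572$)
$\frac{14178 + 37833}{k + z} = \frac{14178 + 37833}{-153404 + 33572} = \frac{52011}{-119832} = 52011 \left(- \frac{1}{119832}\right) = - \frac{17337}{39944}$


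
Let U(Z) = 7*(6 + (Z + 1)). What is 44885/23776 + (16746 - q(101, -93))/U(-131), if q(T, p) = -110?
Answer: -12921717/737056 ≈ -17.532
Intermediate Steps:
U(Z) = 49 + 7*Z (U(Z) = 7*(6 + (1 + Z)) = 7*(7 + Z) = 49 + 7*Z)
44885/23776 + (16746 - q(101, -93))/U(-131) = 44885/23776 + (16746 - 1*(-110))/(49 + 7*(-131)) = 44885*(1/23776) + (16746 + 110)/(49 - 917) = 44885/23776 + 16856/(-868) = 44885/23776 + 16856*(-1/868) = 44885/23776 - 602/31 = -12921717/737056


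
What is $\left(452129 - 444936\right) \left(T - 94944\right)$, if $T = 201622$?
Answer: $767334854$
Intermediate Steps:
$\left(452129 - 444936\right) \left(T - 94944\right) = \left(452129 - 444936\right) \left(201622 - 94944\right) = 7193 \cdot 106678 = 767334854$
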